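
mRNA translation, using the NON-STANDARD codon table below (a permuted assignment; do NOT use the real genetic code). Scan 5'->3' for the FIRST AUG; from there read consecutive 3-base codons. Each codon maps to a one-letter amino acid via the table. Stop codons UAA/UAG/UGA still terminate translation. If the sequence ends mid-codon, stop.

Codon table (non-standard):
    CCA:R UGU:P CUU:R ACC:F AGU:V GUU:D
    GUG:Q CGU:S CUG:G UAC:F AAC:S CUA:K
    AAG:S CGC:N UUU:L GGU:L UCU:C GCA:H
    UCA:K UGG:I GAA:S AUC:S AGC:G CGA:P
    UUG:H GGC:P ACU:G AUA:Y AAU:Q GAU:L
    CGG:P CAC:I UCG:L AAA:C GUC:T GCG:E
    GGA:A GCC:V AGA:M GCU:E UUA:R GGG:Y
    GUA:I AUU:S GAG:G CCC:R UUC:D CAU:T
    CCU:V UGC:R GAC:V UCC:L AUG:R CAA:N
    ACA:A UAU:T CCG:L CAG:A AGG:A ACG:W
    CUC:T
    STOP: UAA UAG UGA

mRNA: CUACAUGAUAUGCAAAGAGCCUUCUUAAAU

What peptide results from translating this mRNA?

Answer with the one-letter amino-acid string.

start AUG at pos 4
pos 4: AUG -> R; peptide=R
pos 7: AUA -> Y; peptide=RY
pos 10: UGC -> R; peptide=RYR
pos 13: AAA -> C; peptide=RYRC
pos 16: GAG -> G; peptide=RYRCG
pos 19: CCU -> V; peptide=RYRCGV
pos 22: UCU -> C; peptide=RYRCGVC
pos 25: UAA -> STOP

Answer: RYRCGVC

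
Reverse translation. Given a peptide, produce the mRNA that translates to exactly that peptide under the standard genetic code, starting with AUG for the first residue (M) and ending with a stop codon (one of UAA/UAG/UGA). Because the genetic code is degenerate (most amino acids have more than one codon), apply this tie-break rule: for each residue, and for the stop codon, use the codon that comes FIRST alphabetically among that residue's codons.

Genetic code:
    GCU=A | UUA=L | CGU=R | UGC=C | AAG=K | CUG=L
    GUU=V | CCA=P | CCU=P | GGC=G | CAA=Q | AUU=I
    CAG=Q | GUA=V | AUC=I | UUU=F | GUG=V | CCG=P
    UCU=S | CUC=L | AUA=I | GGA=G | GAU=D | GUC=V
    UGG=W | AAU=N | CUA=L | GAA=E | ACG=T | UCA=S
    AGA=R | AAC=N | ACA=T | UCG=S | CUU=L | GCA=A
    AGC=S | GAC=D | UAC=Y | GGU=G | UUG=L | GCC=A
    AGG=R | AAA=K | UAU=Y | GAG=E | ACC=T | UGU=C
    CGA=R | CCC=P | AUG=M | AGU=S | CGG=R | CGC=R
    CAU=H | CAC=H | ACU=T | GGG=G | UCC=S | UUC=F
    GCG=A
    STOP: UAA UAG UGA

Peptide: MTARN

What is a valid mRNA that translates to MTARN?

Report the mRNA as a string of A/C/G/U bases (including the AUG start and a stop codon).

Answer: mRNA: AUGACAGCAAGAAACUAA

Derivation:
residue 1: M -> AUG (start codon)
residue 2: T codons sorted = ACA,ACC,ACG,ACU -> pick first = ACA
residue 3: A codons sorted = GCA,GCC,GCG,GCU -> pick first = GCA
residue 4: R codons sorted = AGA,AGG,CGA,CGC,CGG,CGU -> pick first = AGA
residue 5: N codons sorted = AAC,AAU -> pick first = AAC
terminator: stop codons sorted = UAA,UAG,UGA -> pick first = UAA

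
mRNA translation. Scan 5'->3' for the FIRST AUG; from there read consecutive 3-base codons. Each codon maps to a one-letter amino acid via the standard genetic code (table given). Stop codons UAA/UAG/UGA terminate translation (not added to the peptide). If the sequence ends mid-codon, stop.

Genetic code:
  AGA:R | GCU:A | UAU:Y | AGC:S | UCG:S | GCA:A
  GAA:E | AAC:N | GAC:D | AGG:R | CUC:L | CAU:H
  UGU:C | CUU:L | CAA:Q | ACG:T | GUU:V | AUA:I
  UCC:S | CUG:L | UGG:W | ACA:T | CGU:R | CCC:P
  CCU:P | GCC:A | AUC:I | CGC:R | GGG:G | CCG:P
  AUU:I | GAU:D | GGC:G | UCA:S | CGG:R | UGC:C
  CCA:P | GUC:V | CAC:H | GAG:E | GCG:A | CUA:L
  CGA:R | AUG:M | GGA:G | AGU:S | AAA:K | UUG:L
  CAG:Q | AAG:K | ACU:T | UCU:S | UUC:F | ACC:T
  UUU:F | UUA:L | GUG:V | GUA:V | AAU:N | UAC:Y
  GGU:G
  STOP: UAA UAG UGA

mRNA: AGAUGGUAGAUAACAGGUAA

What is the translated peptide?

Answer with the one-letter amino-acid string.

start AUG at pos 2
pos 2: AUG -> M; peptide=M
pos 5: GUA -> V; peptide=MV
pos 8: GAU -> D; peptide=MVD
pos 11: AAC -> N; peptide=MVDN
pos 14: AGG -> R; peptide=MVDNR
pos 17: UAA -> STOP

Answer: MVDNR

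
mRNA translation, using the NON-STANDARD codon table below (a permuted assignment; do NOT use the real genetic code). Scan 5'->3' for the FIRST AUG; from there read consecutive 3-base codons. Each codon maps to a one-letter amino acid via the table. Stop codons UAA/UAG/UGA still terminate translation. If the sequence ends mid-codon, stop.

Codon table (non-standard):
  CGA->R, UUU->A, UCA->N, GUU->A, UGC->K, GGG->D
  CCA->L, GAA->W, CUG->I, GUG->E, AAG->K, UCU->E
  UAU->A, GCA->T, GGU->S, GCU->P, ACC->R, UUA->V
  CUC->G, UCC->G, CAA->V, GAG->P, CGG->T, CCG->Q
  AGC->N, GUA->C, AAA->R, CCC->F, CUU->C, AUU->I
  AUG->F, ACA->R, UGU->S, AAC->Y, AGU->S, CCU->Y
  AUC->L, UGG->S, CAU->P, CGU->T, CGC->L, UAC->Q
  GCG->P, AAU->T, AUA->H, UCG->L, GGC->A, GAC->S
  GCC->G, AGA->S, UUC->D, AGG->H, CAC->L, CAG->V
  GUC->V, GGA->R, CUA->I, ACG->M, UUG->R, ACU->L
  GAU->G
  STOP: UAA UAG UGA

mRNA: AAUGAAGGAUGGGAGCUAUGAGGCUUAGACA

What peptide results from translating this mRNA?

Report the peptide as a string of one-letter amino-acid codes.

Answer: FKGDNAPP

Derivation:
start AUG at pos 1
pos 1: AUG -> F; peptide=F
pos 4: AAG -> K; peptide=FK
pos 7: GAU -> G; peptide=FKG
pos 10: GGG -> D; peptide=FKGD
pos 13: AGC -> N; peptide=FKGDN
pos 16: UAU -> A; peptide=FKGDNA
pos 19: GAG -> P; peptide=FKGDNAP
pos 22: GCU -> P; peptide=FKGDNAPP
pos 25: UAG -> STOP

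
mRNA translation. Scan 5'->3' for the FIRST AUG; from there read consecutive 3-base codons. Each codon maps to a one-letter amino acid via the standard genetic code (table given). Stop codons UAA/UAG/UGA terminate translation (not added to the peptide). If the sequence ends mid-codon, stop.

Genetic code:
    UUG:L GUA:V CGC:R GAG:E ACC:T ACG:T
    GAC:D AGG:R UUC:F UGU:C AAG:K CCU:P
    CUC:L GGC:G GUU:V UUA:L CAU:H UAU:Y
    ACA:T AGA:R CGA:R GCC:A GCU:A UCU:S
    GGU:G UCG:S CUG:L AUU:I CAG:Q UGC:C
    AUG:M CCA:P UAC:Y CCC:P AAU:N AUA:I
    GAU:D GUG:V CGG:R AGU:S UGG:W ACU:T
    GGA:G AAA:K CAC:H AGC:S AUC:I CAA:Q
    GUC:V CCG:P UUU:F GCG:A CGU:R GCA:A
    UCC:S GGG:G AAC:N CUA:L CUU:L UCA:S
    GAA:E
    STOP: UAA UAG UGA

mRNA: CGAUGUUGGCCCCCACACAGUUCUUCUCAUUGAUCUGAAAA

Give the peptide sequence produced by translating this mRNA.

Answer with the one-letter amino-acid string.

Answer: MLAPTQFFSLI

Derivation:
start AUG at pos 2
pos 2: AUG -> M; peptide=M
pos 5: UUG -> L; peptide=ML
pos 8: GCC -> A; peptide=MLA
pos 11: CCC -> P; peptide=MLAP
pos 14: ACA -> T; peptide=MLAPT
pos 17: CAG -> Q; peptide=MLAPTQ
pos 20: UUC -> F; peptide=MLAPTQF
pos 23: UUC -> F; peptide=MLAPTQFF
pos 26: UCA -> S; peptide=MLAPTQFFS
pos 29: UUG -> L; peptide=MLAPTQFFSL
pos 32: AUC -> I; peptide=MLAPTQFFSLI
pos 35: UGA -> STOP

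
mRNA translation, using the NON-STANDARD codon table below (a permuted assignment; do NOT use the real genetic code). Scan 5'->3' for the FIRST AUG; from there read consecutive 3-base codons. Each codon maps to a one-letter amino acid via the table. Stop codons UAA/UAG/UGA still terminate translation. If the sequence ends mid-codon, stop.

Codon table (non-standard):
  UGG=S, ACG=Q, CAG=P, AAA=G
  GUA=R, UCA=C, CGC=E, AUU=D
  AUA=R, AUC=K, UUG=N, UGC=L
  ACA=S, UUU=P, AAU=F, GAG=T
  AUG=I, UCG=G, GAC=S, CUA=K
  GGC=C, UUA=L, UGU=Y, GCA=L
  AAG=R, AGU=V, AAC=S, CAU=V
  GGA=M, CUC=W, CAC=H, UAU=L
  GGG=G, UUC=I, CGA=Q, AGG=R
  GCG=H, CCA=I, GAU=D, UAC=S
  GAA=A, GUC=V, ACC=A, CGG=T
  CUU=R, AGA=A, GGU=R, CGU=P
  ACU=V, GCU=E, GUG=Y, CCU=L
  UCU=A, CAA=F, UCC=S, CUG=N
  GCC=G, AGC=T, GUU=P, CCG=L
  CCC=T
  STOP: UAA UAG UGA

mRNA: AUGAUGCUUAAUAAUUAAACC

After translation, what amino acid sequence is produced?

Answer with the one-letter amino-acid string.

Answer: IIRFF

Derivation:
start AUG at pos 0
pos 0: AUG -> I; peptide=I
pos 3: AUG -> I; peptide=II
pos 6: CUU -> R; peptide=IIR
pos 9: AAU -> F; peptide=IIRF
pos 12: AAU -> F; peptide=IIRFF
pos 15: UAA -> STOP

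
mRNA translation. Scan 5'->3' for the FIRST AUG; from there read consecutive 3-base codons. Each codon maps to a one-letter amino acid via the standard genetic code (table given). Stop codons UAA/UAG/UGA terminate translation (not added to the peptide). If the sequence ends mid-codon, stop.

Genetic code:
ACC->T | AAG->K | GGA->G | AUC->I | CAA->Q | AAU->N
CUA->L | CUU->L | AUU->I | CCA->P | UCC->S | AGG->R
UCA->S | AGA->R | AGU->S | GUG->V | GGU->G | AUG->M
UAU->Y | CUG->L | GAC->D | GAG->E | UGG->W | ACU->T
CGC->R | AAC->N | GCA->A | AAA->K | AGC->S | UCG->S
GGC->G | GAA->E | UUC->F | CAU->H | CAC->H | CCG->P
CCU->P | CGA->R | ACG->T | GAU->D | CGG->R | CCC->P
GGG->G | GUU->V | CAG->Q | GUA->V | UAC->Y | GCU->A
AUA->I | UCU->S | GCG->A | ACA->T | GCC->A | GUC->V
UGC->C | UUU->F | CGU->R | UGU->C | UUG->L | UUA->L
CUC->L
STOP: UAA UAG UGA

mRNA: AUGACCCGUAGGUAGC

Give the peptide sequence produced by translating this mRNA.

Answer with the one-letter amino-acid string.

Answer: MTRR

Derivation:
start AUG at pos 0
pos 0: AUG -> M; peptide=M
pos 3: ACC -> T; peptide=MT
pos 6: CGU -> R; peptide=MTR
pos 9: AGG -> R; peptide=MTRR
pos 12: UAG -> STOP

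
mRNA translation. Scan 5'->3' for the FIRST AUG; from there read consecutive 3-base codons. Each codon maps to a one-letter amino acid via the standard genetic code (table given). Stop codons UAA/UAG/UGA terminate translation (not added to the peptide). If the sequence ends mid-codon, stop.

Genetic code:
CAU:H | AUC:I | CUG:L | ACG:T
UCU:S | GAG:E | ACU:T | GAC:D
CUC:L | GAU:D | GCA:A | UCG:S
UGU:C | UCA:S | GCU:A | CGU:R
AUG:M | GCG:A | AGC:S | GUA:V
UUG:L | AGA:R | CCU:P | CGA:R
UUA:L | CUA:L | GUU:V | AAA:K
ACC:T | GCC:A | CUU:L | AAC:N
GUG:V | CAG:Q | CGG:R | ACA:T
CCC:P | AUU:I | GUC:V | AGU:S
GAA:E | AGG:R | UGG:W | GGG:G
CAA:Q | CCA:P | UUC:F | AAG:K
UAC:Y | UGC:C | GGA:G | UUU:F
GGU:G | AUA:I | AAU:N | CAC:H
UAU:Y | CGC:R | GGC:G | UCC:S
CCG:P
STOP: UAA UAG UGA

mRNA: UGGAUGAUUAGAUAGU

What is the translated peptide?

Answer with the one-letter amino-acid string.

start AUG at pos 3
pos 3: AUG -> M; peptide=M
pos 6: AUU -> I; peptide=MI
pos 9: AGA -> R; peptide=MIR
pos 12: UAG -> STOP

Answer: MIR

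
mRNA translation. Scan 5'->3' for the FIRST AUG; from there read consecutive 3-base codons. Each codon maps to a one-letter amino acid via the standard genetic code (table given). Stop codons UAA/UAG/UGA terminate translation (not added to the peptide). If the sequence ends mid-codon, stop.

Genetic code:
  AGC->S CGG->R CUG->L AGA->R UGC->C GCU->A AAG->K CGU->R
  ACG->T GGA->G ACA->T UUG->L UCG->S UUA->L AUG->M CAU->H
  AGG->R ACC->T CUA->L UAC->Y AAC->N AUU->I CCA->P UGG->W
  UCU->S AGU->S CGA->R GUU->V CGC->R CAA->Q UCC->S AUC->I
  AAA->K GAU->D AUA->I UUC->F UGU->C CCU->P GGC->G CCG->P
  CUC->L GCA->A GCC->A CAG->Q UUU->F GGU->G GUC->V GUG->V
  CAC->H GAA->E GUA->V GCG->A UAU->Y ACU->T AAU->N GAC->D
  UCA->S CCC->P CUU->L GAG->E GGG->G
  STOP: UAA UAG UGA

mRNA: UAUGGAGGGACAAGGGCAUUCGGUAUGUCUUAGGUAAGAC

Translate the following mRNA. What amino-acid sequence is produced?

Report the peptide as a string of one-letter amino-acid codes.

Answer: MEGQGHSVCLR

Derivation:
start AUG at pos 1
pos 1: AUG -> M; peptide=M
pos 4: GAG -> E; peptide=ME
pos 7: GGA -> G; peptide=MEG
pos 10: CAA -> Q; peptide=MEGQ
pos 13: GGG -> G; peptide=MEGQG
pos 16: CAU -> H; peptide=MEGQGH
pos 19: UCG -> S; peptide=MEGQGHS
pos 22: GUA -> V; peptide=MEGQGHSV
pos 25: UGU -> C; peptide=MEGQGHSVC
pos 28: CUU -> L; peptide=MEGQGHSVCL
pos 31: AGG -> R; peptide=MEGQGHSVCLR
pos 34: UAA -> STOP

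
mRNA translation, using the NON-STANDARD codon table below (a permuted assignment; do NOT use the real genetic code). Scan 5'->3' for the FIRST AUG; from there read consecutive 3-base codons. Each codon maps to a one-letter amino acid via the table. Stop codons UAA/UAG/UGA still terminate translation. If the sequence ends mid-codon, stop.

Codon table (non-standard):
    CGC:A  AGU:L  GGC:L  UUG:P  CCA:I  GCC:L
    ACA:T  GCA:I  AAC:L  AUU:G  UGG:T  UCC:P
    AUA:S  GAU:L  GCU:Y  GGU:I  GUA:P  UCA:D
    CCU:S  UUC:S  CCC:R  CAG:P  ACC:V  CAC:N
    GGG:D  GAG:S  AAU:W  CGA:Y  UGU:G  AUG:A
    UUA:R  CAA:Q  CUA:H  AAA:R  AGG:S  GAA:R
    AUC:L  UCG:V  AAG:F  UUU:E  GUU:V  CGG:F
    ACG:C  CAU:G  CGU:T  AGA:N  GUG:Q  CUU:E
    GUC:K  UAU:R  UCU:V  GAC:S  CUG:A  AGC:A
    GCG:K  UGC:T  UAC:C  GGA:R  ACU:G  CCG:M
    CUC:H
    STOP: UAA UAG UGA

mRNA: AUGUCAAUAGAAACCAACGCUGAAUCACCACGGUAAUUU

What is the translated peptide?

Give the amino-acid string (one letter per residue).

Answer: ADSRVLYRDIF

Derivation:
start AUG at pos 0
pos 0: AUG -> A; peptide=A
pos 3: UCA -> D; peptide=AD
pos 6: AUA -> S; peptide=ADS
pos 9: GAA -> R; peptide=ADSR
pos 12: ACC -> V; peptide=ADSRV
pos 15: AAC -> L; peptide=ADSRVL
pos 18: GCU -> Y; peptide=ADSRVLY
pos 21: GAA -> R; peptide=ADSRVLYR
pos 24: UCA -> D; peptide=ADSRVLYRD
pos 27: CCA -> I; peptide=ADSRVLYRDI
pos 30: CGG -> F; peptide=ADSRVLYRDIF
pos 33: UAA -> STOP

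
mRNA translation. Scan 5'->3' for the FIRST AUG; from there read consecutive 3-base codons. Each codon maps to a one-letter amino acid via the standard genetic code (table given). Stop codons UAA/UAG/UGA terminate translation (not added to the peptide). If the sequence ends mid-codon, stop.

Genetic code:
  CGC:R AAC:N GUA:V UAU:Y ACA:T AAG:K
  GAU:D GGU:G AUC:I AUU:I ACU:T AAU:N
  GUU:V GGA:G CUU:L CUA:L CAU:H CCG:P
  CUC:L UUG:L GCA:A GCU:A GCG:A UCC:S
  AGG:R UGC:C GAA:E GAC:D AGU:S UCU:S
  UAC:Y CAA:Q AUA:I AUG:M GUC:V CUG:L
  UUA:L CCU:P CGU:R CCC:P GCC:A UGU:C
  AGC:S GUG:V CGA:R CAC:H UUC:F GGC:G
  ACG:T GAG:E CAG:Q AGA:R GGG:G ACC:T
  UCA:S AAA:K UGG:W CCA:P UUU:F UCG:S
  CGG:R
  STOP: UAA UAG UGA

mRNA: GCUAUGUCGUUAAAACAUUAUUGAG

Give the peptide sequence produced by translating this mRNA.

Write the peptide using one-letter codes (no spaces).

start AUG at pos 3
pos 3: AUG -> M; peptide=M
pos 6: UCG -> S; peptide=MS
pos 9: UUA -> L; peptide=MSL
pos 12: AAA -> K; peptide=MSLK
pos 15: CAU -> H; peptide=MSLKH
pos 18: UAU -> Y; peptide=MSLKHY
pos 21: UGA -> STOP

Answer: MSLKHY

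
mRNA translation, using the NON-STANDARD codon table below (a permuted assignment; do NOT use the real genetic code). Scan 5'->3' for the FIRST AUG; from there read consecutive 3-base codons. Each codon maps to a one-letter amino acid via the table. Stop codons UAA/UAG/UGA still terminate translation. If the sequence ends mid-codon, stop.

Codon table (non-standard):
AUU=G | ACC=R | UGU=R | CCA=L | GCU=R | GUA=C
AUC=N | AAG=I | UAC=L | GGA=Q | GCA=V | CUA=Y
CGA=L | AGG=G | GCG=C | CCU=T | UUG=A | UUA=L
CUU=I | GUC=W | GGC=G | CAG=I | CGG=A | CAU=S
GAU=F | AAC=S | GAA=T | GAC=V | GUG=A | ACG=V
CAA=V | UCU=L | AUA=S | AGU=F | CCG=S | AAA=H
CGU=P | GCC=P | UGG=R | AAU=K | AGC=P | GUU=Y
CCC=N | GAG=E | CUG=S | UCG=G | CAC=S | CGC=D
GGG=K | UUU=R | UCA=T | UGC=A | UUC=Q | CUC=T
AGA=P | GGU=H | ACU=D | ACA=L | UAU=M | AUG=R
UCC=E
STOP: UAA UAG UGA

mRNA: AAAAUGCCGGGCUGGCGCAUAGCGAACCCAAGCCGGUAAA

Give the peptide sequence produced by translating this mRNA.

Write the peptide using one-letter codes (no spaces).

Answer: RSGRDSCSLPA

Derivation:
start AUG at pos 3
pos 3: AUG -> R; peptide=R
pos 6: CCG -> S; peptide=RS
pos 9: GGC -> G; peptide=RSG
pos 12: UGG -> R; peptide=RSGR
pos 15: CGC -> D; peptide=RSGRD
pos 18: AUA -> S; peptide=RSGRDS
pos 21: GCG -> C; peptide=RSGRDSC
pos 24: AAC -> S; peptide=RSGRDSCS
pos 27: CCA -> L; peptide=RSGRDSCSL
pos 30: AGC -> P; peptide=RSGRDSCSLP
pos 33: CGG -> A; peptide=RSGRDSCSLPA
pos 36: UAA -> STOP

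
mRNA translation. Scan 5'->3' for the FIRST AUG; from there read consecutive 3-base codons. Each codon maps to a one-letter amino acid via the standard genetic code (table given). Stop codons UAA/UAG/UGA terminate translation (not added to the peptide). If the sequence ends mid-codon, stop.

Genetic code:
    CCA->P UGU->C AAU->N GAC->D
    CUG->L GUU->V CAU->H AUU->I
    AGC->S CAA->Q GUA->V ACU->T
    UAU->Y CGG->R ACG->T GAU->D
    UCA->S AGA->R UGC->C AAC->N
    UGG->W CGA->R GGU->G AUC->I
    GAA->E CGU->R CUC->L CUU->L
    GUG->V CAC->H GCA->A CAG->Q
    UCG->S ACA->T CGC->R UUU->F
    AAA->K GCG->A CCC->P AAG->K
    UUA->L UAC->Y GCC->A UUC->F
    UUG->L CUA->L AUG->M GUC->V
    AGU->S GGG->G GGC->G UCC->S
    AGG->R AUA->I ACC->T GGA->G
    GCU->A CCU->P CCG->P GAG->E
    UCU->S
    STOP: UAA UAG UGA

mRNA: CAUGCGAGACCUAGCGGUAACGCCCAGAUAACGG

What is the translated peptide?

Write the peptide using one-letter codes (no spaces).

Answer: MRDLAVTPR

Derivation:
start AUG at pos 1
pos 1: AUG -> M; peptide=M
pos 4: CGA -> R; peptide=MR
pos 7: GAC -> D; peptide=MRD
pos 10: CUA -> L; peptide=MRDL
pos 13: GCG -> A; peptide=MRDLA
pos 16: GUA -> V; peptide=MRDLAV
pos 19: ACG -> T; peptide=MRDLAVT
pos 22: CCC -> P; peptide=MRDLAVTP
pos 25: AGA -> R; peptide=MRDLAVTPR
pos 28: UAA -> STOP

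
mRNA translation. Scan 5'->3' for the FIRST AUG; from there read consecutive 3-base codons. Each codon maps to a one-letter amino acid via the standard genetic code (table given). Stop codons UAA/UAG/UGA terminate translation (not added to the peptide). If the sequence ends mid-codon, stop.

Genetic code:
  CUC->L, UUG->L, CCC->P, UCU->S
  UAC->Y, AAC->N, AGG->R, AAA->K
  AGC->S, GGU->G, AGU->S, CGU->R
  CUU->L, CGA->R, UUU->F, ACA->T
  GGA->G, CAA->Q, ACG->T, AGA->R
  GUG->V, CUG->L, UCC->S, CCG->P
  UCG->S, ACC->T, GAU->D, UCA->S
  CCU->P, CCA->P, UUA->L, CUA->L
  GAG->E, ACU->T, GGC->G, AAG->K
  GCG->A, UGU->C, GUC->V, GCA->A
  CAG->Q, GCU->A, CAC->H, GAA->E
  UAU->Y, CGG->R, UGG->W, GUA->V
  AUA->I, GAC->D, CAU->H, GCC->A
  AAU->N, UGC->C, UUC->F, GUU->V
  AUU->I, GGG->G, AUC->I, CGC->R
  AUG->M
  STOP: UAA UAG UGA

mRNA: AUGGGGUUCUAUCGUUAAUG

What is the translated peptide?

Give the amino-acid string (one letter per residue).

start AUG at pos 0
pos 0: AUG -> M; peptide=M
pos 3: GGG -> G; peptide=MG
pos 6: UUC -> F; peptide=MGF
pos 9: UAU -> Y; peptide=MGFY
pos 12: CGU -> R; peptide=MGFYR
pos 15: UAA -> STOP

Answer: MGFYR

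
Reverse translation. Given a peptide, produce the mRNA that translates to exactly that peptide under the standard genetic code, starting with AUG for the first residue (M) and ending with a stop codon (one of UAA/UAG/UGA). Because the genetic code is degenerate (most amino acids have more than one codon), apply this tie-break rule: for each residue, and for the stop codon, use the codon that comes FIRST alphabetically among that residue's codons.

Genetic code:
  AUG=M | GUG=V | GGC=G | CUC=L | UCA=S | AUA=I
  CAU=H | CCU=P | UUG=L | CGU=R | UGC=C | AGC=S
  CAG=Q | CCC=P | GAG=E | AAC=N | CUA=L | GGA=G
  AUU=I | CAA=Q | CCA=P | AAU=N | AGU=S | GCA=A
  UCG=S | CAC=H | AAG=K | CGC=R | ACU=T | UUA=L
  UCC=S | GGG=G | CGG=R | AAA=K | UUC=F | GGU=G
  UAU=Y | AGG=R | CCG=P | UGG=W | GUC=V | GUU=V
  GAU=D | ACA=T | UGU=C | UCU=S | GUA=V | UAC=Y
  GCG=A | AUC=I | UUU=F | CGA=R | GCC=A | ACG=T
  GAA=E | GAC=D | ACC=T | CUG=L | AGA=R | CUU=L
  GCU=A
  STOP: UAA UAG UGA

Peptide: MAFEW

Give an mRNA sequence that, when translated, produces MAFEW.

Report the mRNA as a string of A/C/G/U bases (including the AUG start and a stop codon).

residue 1: M -> AUG (start codon)
residue 2: A codons sorted = GCA,GCC,GCG,GCU -> pick first = GCA
residue 3: F codons sorted = UUC,UUU -> pick first = UUC
residue 4: E codons sorted = GAA,GAG -> pick first = GAA
residue 5: W -> UGG (only codon)
terminator: stop codons sorted = UAA,UAG,UGA -> pick first = UAA

Answer: mRNA: AUGGCAUUCGAAUGGUAA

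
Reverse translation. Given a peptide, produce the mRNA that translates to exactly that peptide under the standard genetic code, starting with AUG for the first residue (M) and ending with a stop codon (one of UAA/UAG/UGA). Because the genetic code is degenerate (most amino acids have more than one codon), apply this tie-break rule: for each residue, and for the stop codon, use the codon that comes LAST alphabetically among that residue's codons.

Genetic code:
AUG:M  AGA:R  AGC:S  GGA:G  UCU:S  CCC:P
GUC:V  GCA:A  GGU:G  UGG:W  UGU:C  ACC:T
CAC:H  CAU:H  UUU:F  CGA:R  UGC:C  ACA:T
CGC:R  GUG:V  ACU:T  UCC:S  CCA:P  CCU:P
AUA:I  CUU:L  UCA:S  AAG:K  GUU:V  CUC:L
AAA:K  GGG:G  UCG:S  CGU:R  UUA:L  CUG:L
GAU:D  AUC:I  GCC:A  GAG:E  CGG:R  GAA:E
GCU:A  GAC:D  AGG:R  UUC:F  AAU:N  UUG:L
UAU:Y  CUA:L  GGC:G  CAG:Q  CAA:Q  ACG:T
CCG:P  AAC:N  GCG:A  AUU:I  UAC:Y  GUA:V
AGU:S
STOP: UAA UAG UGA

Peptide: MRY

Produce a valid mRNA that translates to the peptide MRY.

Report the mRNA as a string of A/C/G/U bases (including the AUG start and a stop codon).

Answer: mRNA: AUGCGUUAUUGA

Derivation:
residue 1: M -> AUG (start codon)
residue 2: R codons sorted = AGA,AGG,CGA,CGC,CGG,CGU -> pick last = CGU
residue 3: Y codons sorted = UAC,UAU -> pick last = UAU
terminator: stop codons sorted = UAA,UAG,UGA -> pick last = UGA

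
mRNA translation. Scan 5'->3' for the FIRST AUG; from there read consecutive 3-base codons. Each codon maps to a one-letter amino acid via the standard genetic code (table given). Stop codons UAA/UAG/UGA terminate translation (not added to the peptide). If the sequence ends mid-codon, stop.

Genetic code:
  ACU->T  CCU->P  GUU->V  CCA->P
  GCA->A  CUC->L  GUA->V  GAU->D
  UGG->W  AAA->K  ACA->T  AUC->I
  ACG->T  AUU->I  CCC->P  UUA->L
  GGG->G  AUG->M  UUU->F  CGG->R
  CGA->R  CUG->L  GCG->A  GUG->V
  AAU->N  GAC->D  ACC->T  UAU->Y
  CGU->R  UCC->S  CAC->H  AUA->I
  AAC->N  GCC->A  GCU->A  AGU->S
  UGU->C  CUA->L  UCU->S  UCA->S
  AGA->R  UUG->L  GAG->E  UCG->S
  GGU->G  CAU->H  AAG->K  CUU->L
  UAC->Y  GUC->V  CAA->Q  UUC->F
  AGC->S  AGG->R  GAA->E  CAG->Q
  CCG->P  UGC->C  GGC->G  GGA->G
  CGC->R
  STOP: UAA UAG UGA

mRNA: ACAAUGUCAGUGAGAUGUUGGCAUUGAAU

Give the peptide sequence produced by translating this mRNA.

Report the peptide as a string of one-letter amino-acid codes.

start AUG at pos 3
pos 3: AUG -> M; peptide=M
pos 6: UCA -> S; peptide=MS
pos 9: GUG -> V; peptide=MSV
pos 12: AGA -> R; peptide=MSVR
pos 15: UGU -> C; peptide=MSVRC
pos 18: UGG -> W; peptide=MSVRCW
pos 21: CAU -> H; peptide=MSVRCWH
pos 24: UGA -> STOP

Answer: MSVRCWH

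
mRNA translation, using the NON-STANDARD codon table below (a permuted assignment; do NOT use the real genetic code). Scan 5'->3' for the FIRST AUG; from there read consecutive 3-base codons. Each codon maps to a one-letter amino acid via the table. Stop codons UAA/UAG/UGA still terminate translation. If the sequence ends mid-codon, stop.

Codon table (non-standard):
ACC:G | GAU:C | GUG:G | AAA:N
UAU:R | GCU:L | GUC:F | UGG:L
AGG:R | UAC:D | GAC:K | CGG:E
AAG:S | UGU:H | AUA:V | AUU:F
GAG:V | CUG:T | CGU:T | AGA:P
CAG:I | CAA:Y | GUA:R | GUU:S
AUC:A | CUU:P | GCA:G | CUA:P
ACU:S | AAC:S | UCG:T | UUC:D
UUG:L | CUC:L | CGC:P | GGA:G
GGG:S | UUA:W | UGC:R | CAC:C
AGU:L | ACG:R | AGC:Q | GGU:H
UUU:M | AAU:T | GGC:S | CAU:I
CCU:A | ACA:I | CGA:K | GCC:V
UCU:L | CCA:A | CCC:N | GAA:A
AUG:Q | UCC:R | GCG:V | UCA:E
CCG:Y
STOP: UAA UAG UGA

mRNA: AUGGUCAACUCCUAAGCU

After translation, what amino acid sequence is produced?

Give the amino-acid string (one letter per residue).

start AUG at pos 0
pos 0: AUG -> Q; peptide=Q
pos 3: GUC -> F; peptide=QF
pos 6: AAC -> S; peptide=QFS
pos 9: UCC -> R; peptide=QFSR
pos 12: UAA -> STOP

Answer: QFSR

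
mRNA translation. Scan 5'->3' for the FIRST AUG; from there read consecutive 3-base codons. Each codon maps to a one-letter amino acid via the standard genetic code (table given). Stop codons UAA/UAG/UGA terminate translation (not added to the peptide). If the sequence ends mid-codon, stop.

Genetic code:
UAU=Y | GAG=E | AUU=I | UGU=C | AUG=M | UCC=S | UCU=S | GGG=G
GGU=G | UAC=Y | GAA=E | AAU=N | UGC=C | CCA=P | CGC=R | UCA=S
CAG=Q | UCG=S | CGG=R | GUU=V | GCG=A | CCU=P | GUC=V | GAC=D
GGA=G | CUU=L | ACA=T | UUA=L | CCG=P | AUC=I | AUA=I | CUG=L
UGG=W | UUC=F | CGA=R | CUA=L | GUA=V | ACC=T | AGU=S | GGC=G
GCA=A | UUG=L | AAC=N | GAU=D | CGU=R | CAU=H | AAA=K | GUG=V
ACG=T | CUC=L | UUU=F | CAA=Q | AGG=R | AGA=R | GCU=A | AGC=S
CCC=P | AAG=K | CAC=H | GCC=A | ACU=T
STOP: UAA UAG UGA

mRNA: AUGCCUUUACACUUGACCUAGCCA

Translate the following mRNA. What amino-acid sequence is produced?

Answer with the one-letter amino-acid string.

Answer: MPLHLT

Derivation:
start AUG at pos 0
pos 0: AUG -> M; peptide=M
pos 3: CCU -> P; peptide=MP
pos 6: UUA -> L; peptide=MPL
pos 9: CAC -> H; peptide=MPLH
pos 12: UUG -> L; peptide=MPLHL
pos 15: ACC -> T; peptide=MPLHLT
pos 18: UAG -> STOP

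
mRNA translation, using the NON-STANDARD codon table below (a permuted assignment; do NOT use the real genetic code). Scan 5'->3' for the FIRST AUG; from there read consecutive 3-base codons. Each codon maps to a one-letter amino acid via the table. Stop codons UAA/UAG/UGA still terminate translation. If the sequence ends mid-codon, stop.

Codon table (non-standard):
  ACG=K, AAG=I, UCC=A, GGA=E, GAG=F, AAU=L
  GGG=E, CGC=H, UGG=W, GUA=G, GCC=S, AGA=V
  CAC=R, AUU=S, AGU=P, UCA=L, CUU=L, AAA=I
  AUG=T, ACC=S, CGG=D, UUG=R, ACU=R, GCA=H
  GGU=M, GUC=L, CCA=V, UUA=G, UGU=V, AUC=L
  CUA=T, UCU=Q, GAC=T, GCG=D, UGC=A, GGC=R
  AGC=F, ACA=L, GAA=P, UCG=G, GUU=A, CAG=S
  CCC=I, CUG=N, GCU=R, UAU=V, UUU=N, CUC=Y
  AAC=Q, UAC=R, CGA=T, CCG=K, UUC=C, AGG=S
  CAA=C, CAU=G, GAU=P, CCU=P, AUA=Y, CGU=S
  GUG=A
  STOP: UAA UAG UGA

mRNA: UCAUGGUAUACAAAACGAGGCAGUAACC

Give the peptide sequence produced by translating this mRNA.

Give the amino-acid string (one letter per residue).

Answer: TGRIKSS

Derivation:
start AUG at pos 2
pos 2: AUG -> T; peptide=T
pos 5: GUA -> G; peptide=TG
pos 8: UAC -> R; peptide=TGR
pos 11: AAA -> I; peptide=TGRI
pos 14: ACG -> K; peptide=TGRIK
pos 17: AGG -> S; peptide=TGRIKS
pos 20: CAG -> S; peptide=TGRIKSS
pos 23: UAA -> STOP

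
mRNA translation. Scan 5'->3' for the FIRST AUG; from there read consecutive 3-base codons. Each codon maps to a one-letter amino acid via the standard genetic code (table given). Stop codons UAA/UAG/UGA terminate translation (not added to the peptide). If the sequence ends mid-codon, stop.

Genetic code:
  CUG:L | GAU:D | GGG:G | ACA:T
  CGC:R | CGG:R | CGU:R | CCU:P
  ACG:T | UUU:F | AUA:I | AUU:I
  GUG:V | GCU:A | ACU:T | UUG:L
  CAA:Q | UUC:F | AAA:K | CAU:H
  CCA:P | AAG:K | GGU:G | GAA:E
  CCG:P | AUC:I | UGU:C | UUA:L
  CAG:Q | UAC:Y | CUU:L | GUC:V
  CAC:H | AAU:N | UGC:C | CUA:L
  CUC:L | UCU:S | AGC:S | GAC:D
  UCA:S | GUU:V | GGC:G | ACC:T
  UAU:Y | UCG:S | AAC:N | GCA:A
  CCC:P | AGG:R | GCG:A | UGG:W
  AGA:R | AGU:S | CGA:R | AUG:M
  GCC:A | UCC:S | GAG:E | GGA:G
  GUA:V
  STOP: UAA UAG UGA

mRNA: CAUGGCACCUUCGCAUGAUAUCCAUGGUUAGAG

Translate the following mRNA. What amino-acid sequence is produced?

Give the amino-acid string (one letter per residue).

start AUG at pos 1
pos 1: AUG -> M; peptide=M
pos 4: GCA -> A; peptide=MA
pos 7: CCU -> P; peptide=MAP
pos 10: UCG -> S; peptide=MAPS
pos 13: CAU -> H; peptide=MAPSH
pos 16: GAU -> D; peptide=MAPSHD
pos 19: AUC -> I; peptide=MAPSHDI
pos 22: CAU -> H; peptide=MAPSHDIH
pos 25: GGU -> G; peptide=MAPSHDIHG
pos 28: UAG -> STOP

Answer: MAPSHDIHG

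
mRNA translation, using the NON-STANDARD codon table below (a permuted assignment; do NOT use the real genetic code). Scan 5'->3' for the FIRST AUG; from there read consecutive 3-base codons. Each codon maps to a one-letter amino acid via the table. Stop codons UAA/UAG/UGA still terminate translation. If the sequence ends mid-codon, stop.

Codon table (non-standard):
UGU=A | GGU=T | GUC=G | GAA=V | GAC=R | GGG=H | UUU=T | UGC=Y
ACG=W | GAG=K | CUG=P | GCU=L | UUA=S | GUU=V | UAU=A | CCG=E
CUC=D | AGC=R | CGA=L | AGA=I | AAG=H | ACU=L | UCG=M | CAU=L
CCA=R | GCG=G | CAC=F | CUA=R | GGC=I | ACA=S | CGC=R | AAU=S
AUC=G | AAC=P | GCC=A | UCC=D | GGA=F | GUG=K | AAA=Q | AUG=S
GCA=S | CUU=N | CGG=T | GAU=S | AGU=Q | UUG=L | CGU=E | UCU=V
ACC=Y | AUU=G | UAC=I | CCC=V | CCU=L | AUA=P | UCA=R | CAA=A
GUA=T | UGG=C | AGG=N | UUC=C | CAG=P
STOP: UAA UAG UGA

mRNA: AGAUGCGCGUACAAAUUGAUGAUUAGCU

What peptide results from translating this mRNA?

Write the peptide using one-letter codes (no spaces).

start AUG at pos 2
pos 2: AUG -> S; peptide=S
pos 5: CGC -> R; peptide=SR
pos 8: GUA -> T; peptide=SRT
pos 11: CAA -> A; peptide=SRTA
pos 14: AUU -> G; peptide=SRTAG
pos 17: GAU -> S; peptide=SRTAGS
pos 20: GAU -> S; peptide=SRTAGSS
pos 23: UAG -> STOP

Answer: SRTAGSS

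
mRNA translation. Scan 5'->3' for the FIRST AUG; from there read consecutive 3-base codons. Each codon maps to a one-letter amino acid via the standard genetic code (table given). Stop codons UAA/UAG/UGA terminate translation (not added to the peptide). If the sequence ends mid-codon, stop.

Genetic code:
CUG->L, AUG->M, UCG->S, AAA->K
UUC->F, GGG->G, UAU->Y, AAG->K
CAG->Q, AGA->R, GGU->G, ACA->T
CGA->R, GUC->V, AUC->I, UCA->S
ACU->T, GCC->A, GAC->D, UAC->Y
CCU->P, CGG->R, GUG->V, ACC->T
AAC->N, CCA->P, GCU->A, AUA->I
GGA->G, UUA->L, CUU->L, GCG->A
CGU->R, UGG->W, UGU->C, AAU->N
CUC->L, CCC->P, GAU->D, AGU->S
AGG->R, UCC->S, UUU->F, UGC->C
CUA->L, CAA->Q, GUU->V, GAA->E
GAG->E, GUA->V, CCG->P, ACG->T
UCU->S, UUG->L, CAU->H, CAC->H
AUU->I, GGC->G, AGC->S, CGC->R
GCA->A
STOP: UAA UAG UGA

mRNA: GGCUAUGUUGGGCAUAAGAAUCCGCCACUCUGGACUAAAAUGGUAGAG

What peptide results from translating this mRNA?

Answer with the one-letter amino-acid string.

start AUG at pos 4
pos 4: AUG -> M; peptide=M
pos 7: UUG -> L; peptide=ML
pos 10: GGC -> G; peptide=MLG
pos 13: AUA -> I; peptide=MLGI
pos 16: AGA -> R; peptide=MLGIR
pos 19: AUC -> I; peptide=MLGIRI
pos 22: CGC -> R; peptide=MLGIRIR
pos 25: CAC -> H; peptide=MLGIRIRH
pos 28: UCU -> S; peptide=MLGIRIRHS
pos 31: GGA -> G; peptide=MLGIRIRHSG
pos 34: CUA -> L; peptide=MLGIRIRHSGL
pos 37: AAA -> K; peptide=MLGIRIRHSGLK
pos 40: UGG -> W; peptide=MLGIRIRHSGLKW
pos 43: UAG -> STOP

Answer: MLGIRIRHSGLKW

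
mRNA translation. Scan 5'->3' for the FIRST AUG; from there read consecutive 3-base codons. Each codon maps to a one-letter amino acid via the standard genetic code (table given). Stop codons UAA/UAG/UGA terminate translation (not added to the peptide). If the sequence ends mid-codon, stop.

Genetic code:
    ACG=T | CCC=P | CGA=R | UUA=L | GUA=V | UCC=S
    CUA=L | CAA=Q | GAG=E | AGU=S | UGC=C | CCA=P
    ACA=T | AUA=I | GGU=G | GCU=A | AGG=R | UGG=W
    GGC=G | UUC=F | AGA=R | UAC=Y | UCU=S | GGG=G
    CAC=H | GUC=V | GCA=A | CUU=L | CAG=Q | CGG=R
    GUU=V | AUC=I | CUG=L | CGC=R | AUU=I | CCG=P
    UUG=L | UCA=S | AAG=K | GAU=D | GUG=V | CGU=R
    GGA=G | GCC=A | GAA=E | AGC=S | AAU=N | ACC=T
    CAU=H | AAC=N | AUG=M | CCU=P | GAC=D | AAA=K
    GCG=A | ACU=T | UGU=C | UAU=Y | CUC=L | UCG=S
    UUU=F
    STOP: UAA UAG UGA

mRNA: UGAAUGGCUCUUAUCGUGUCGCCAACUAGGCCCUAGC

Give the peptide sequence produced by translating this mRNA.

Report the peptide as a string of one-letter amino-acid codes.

Answer: MALIVSPTRP

Derivation:
start AUG at pos 3
pos 3: AUG -> M; peptide=M
pos 6: GCU -> A; peptide=MA
pos 9: CUU -> L; peptide=MAL
pos 12: AUC -> I; peptide=MALI
pos 15: GUG -> V; peptide=MALIV
pos 18: UCG -> S; peptide=MALIVS
pos 21: CCA -> P; peptide=MALIVSP
pos 24: ACU -> T; peptide=MALIVSPT
pos 27: AGG -> R; peptide=MALIVSPTR
pos 30: CCC -> P; peptide=MALIVSPTRP
pos 33: UAG -> STOP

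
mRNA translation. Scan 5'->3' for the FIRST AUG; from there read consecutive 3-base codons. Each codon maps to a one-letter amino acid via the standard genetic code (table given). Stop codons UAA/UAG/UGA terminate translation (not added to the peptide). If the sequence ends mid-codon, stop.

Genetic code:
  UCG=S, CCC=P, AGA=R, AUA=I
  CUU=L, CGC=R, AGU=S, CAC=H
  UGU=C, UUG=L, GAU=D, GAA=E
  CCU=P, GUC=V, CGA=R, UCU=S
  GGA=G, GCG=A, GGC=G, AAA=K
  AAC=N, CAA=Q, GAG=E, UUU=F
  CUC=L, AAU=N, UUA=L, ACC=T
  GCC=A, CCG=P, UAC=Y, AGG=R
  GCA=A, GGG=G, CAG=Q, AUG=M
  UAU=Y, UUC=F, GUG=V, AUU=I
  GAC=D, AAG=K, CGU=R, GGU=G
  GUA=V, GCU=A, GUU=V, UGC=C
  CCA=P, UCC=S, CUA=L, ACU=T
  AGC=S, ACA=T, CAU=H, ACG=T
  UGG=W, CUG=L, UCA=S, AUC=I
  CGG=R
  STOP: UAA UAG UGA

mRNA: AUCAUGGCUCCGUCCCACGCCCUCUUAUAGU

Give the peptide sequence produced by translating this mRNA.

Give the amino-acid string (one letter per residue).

start AUG at pos 3
pos 3: AUG -> M; peptide=M
pos 6: GCU -> A; peptide=MA
pos 9: CCG -> P; peptide=MAP
pos 12: UCC -> S; peptide=MAPS
pos 15: CAC -> H; peptide=MAPSH
pos 18: GCC -> A; peptide=MAPSHA
pos 21: CUC -> L; peptide=MAPSHAL
pos 24: UUA -> L; peptide=MAPSHALL
pos 27: UAG -> STOP

Answer: MAPSHALL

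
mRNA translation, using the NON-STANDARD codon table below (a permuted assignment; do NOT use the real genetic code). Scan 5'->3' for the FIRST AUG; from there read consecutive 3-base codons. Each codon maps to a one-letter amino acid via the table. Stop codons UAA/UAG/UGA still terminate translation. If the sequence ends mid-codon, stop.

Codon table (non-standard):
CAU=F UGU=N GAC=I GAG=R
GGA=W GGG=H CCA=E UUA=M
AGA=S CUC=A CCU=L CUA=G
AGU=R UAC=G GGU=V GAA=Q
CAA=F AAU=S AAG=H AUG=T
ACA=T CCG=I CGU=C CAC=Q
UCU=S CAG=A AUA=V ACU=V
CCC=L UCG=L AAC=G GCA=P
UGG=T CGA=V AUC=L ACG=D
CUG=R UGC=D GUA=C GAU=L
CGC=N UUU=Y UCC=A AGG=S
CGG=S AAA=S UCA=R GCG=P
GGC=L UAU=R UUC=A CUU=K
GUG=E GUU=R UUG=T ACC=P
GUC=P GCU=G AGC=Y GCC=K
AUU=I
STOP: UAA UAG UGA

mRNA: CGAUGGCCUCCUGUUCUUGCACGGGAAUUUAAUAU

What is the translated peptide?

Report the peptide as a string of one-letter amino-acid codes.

start AUG at pos 2
pos 2: AUG -> T; peptide=T
pos 5: GCC -> K; peptide=TK
pos 8: UCC -> A; peptide=TKA
pos 11: UGU -> N; peptide=TKAN
pos 14: UCU -> S; peptide=TKANS
pos 17: UGC -> D; peptide=TKANSD
pos 20: ACG -> D; peptide=TKANSDD
pos 23: GGA -> W; peptide=TKANSDDW
pos 26: AUU -> I; peptide=TKANSDDWI
pos 29: UAA -> STOP

Answer: TKANSDDWI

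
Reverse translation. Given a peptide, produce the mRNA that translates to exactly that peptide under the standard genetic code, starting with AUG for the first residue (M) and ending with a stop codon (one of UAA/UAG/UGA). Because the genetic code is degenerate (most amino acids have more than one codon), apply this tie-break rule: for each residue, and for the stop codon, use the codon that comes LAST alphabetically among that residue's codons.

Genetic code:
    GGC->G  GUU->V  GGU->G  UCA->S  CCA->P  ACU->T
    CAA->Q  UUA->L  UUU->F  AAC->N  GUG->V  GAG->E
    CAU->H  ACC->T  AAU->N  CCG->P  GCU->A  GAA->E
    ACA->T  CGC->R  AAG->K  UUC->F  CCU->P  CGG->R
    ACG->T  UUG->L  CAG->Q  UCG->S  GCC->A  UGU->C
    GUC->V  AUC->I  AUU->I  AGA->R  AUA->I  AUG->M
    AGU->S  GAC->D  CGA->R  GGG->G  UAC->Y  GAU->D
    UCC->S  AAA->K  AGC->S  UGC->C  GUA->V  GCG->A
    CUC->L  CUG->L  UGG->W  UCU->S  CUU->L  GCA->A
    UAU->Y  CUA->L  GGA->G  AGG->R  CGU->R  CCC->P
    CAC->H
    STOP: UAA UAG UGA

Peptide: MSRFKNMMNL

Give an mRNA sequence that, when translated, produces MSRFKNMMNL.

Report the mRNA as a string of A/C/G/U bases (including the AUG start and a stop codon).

Answer: mRNA: AUGUCUCGUUUUAAGAAUAUGAUGAAUUUGUGA

Derivation:
residue 1: M -> AUG (start codon)
residue 2: S codons sorted = AGC,AGU,UCA,UCC,UCG,UCU -> pick last = UCU
residue 3: R codons sorted = AGA,AGG,CGA,CGC,CGG,CGU -> pick last = CGU
residue 4: F codons sorted = UUC,UUU -> pick last = UUU
residue 5: K codons sorted = AAA,AAG -> pick last = AAG
residue 6: N codons sorted = AAC,AAU -> pick last = AAU
residue 7: M -> AUG (only codon)
residue 8: M -> AUG (only codon)
residue 9: N codons sorted = AAC,AAU -> pick last = AAU
residue 10: L codons sorted = CUA,CUC,CUG,CUU,UUA,UUG -> pick last = UUG
terminator: stop codons sorted = UAA,UAG,UGA -> pick last = UGA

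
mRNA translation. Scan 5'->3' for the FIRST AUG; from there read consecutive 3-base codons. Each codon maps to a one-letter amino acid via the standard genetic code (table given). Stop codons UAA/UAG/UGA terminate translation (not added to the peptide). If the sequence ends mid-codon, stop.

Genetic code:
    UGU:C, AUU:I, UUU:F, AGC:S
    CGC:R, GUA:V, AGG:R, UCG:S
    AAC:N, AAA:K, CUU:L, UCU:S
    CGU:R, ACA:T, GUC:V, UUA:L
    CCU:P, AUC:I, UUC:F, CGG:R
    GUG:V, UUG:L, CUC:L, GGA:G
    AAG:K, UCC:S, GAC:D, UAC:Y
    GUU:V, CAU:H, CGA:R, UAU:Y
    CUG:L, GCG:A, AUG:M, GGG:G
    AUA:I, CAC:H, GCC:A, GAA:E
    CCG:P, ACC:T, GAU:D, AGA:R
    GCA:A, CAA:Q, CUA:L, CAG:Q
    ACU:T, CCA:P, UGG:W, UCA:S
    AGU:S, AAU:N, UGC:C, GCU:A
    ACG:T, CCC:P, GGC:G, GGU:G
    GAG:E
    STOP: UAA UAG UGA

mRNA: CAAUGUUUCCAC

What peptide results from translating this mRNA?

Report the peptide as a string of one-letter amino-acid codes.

start AUG at pos 2
pos 2: AUG -> M; peptide=M
pos 5: UUU -> F; peptide=MF
pos 8: CCA -> P; peptide=MFP
pos 11: only 1 nt remain (<3), stop (end of mRNA)

Answer: MFP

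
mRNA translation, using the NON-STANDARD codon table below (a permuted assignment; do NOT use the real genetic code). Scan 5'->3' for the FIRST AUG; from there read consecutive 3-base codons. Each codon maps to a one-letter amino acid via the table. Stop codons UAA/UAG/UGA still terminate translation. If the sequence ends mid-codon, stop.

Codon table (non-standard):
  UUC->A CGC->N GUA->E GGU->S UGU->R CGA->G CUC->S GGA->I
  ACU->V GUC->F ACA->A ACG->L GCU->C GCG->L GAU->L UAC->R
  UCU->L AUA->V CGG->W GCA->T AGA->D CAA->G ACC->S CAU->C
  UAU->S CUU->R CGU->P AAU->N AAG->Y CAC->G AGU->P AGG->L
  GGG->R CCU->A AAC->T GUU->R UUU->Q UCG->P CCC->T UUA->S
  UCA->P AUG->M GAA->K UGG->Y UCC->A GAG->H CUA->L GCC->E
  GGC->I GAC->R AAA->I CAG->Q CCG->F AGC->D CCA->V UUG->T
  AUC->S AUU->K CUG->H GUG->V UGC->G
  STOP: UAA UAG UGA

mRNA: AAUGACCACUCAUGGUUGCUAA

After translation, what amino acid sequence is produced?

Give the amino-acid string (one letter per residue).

start AUG at pos 1
pos 1: AUG -> M; peptide=M
pos 4: ACC -> S; peptide=MS
pos 7: ACU -> V; peptide=MSV
pos 10: CAU -> C; peptide=MSVC
pos 13: GGU -> S; peptide=MSVCS
pos 16: UGC -> G; peptide=MSVCSG
pos 19: UAA -> STOP

Answer: MSVCSG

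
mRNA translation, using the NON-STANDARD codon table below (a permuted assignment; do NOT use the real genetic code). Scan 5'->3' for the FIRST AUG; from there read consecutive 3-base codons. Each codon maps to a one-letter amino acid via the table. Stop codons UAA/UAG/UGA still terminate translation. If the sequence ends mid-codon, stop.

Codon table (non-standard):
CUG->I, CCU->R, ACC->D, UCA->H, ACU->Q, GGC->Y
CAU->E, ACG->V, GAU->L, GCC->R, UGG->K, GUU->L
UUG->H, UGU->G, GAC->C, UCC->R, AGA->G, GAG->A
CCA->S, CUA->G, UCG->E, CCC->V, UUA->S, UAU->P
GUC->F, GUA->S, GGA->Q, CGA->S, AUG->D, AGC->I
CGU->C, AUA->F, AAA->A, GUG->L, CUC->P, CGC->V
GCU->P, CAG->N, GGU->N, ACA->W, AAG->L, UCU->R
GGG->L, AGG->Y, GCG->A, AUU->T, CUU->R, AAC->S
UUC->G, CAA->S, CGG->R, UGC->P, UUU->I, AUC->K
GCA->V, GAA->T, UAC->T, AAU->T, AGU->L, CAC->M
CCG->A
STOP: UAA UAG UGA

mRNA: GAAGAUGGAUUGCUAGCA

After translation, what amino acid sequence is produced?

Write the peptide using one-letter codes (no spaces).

start AUG at pos 4
pos 4: AUG -> D; peptide=D
pos 7: GAU -> L; peptide=DL
pos 10: UGC -> P; peptide=DLP
pos 13: UAG -> STOP

Answer: DLP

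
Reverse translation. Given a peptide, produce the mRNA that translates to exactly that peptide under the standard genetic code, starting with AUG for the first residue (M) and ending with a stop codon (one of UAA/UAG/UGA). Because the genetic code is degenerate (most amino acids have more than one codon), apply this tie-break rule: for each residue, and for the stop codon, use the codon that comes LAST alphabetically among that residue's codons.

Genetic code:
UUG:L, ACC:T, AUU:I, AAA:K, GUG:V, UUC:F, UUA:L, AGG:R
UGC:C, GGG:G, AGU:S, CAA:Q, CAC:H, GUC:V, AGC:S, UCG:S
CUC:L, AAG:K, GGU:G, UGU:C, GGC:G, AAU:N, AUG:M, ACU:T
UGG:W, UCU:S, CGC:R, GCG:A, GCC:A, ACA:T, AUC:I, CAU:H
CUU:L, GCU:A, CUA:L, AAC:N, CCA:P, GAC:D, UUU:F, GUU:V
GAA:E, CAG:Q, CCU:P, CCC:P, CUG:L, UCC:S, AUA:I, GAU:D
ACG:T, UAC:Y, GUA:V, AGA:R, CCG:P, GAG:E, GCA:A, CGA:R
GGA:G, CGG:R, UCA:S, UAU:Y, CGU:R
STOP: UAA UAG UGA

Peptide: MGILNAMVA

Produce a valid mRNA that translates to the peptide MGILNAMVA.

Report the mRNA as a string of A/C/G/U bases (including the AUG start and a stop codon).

Answer: mRNA: AUGGGUAUUUUGAAUGCUAUGGUUGCUUGA

Derivation:
residue 1: M -> AUG (start codon)
residue 2: G codons sorted = GGA,GGC,GGG,GGU -> pick last = GGU
residue 3: I codons sorted = AUA,AUC,AUU -> pick last = AUU
residue 4: L codons sorted = CUA,CUC,CUG,CUU,UUA,UUG -> pick last = UUG
residue 5: N codons sorted = AAC,AAU -> pick last = AAU
residue 6: A codons sorted = GCA,GCC,GCG,GCU -> pick last = GCU
residue 7: M -> AUG (only codon)
residue 8: V codons sorted = GUA,GUC,GUG,GUU -> pick last = GUU
residue 9: A codons sorted = GCA,GCC,GCG,GCU -> pick last = GCU
terminator: stop codons sorted = UAA,UAG,UGA -> pick last = UGA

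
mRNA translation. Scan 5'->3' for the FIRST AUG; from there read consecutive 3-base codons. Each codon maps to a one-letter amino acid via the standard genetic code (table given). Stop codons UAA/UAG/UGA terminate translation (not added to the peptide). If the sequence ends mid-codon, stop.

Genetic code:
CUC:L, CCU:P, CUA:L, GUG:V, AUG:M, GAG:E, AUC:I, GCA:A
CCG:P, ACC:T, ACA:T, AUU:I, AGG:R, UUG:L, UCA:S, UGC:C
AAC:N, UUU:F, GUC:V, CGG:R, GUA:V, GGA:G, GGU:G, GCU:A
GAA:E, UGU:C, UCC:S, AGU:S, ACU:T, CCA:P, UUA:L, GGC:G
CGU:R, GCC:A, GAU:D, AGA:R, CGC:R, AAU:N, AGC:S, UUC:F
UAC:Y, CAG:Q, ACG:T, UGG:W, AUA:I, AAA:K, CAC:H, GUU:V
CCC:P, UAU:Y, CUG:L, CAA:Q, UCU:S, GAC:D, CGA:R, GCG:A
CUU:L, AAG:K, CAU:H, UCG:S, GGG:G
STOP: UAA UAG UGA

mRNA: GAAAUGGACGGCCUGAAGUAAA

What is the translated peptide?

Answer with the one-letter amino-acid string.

start AUG at pos 3
pos 3: AUG -> M; peptide=M
pos 6: GAC -> D; peptide=MD
pos 9: GGC -> G; peptide=MDG
pos 12: CUG -> L; peptide=MDGL
pos 15: AAG -> K; peptide=MDGLK
pos 18: UAA -> STOP

Answer: MDGLK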